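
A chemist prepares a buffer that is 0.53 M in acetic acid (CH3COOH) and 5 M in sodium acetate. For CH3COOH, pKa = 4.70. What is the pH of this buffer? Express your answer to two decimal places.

Henderson–Hasselbalch: pH = pKa + log([CH3COO-]/[CH3COOH]) = 4.70 + log(5/0.53)
pH = 4.70 + (+0.975) = 5.67

pH = 5.67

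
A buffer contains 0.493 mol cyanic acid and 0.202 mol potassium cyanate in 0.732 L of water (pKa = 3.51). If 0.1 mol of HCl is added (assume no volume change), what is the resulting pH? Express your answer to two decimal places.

Added H+ converts OCN- to HOCN: HOCN → 0.593 mol, OCN- → 0.102 mol.
Henderson–Hasselbalch with mole ratio 0.102/0.593: pH = 3.51 + (-0.764)

pH = 2.75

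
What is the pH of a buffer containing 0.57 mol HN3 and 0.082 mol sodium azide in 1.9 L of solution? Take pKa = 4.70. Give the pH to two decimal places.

pH = pKa + log([A⁻]/[HA]) = 4.70 + log(0.082/0.57)
pH = 4.70 + (-0.842) = 3.86

pH = 3.86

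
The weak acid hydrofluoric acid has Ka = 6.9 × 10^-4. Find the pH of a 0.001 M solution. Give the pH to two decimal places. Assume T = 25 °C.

pH = 3.26

HF ⇌ F- + H+
From the ICE table, Ka = [H+]²/(0.001 − [H+]) = 6.9 × 10^-4.
The 5% rule fails; solving [H+]² + Ka·[H+] − Ka·C₀ = 0 exactly:
[H+] = [−0.00069 + √(0.00069² + 2.76e-06)]/2 = 5.54 × 10^-4 M
pH = −log(5.54 × 10^-4) = 3.26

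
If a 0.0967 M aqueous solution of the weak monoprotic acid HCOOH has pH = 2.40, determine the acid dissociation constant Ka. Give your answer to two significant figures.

Ka = 1.7 × 10^-4

[H+] = 10^(-2.40) = 3.98 × 10^-3 M
At equilibrium [HA] = 0.0967 − 3.98 × 10^-3 = 9.27 × 10^-2 M
Ka = [H+][A-]/[HA] = (3.98 × 10^-3)² / 9.27 × 10^-2 = 1.7 × 10^-4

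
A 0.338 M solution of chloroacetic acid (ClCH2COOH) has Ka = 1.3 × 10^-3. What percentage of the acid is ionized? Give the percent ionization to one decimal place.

ClCH2COOH ⇌ ClCH2COO- + H+; let x = [H+] at equilibrium.
Solve x² + 0.0013x − 0.000439 = 0 → x = 2.03 × 10^-2 M
% ionization = x/C₀ × 100% = 2.03 × 10^-2/0.338 × 100% = 6.0%

6.0%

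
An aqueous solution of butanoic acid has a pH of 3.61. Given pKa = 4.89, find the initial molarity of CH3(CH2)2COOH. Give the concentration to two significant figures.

[H+] = 10^(-3.61) = 2.45 × 10^-4 M = x
Ka = 10^(−4.89) = 1.29 × 10^-5
Ka = x²/(C₀ − x) ⇒ C₀ = x + x²/Ka
C₀ = 2.45 × 10^-4 + (2.45 × 10^-4)²/(1.29 × 10^-5) = 4.90 × 10^-3 M

C₀ = 4.9 × 10^-3 M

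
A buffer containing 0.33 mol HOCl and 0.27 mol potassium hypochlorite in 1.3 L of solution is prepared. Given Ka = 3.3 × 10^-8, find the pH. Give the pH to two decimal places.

pKa = −log(3.3 × 10^-8) = 7.481
Using pH = pKa + log([base]/[acid]) with [base]/[acid] = 0.27/0.33:
pH = 7.481 + (-0.087) = 7.39

pH = 7.39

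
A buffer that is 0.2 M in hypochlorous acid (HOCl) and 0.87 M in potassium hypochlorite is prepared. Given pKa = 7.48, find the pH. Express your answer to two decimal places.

Using pH = pKa + log([base]/[acid]) with [base]/[acid] = 0.87/0.2:
pH = 7.48 + (+0.638) = 8.12

pH = 8.12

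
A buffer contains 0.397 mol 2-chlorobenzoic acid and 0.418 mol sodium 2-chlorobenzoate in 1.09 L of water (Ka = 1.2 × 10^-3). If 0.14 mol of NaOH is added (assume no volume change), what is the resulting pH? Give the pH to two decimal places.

pH = 3.26

OH- converts ClC6H4COOH to ClC6H4COO-: ClC6H4COOH → 0.257 mol, ClC6H4COO- → 0.558 mol.
pKa = −log(1.2 × 10^-3) = 2.921
pH = pKa + log([A⁻]/[HA]) = 2.921 + log(0.558/0.257) = 2.921 +0.337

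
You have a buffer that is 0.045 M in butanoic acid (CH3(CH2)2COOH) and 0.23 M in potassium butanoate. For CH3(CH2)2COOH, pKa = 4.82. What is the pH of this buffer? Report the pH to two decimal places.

pH = 5.53

pH = pKa + log([A⁻]/[HA]) = 4.82 + log(0.23/0.045)
pH = 4.82 + (+0.709) = 5.53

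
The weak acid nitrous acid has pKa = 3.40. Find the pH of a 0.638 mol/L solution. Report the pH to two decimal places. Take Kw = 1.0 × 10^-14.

pH = 1.80

HNO2 ⇌ NO2- + H+
Ka = 10^(−3.40) = 3.98 × 10^-4
Ka = [H+]²/(0.638 − [H+]) = 3.98 × 10^-4
Assume [H+] ≪ 0.638: [H+] ≈ √(3.98 × 10^-4 × 0.638) = 1.59 × 10^-2 M
Check: 2.5% ionized — well under 5%, approximation valid.
pH = −log[H+] = −log(1.59 × 10^-2) = 1.80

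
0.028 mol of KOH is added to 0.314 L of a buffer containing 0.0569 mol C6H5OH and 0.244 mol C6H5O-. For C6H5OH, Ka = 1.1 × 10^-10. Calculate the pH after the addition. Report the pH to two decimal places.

OH- converts C6H5OH to C6H5O-: C6H5OH → 0.0289 mol, C6H5O- → 0.272 mol.
pKa = −log(1.1 × 10^-10) = 9.959
pH = pKa + log([A⁻]/[HA]) = 9.959 + log(0.272/0.0289) = 9.959 +0.974

pH = 10.93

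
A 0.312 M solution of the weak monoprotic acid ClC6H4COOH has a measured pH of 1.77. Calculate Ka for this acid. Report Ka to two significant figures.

Ka = 9.8 × 10^-4

[H+] = 10^(-1.77) = 1.70 × 10^-2 M
At equilibrium [HA] = 0.312 − 1.70 × 10^-2 = 2.95 × 10^-1 M
Ka = [H+][A-]/[HA] = (1.70 × 10^-2)² / 2.95 × 10^-1 = 9.8 × 10^-4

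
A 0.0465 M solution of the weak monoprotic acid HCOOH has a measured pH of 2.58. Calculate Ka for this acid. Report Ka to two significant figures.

Ka = 1.6 × 10^-4

[H+] = 10^(-2.58) = 2.63 × 10^-3 M
At equilibrium [HA] = 0.0465 − 2.63 × 10^-3 = 4.39 × 10^-2 M
Ka = [H+][A-]/[HA] = (2.63 × 10^-3)² / 4.39 × 10^-2 = 1.6 × 10^-4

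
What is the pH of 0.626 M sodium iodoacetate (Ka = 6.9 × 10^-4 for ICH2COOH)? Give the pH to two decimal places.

ICH2COO- is the conjugate base of the weak acid ICH2COOH.
Kb = Kw/Ka = 1.0×10^-14 / 6.9 × 10^-4 = 1.45 × 10^-11
From the ICE table, Kb = x²/(0.626 − x) = 1.45 × 10^-11.
Assume x ≪ 0.626: x ≈ √(1.45 × 10^-11 × 0.626) = 3.01 × 10^-6 M
Check: 0.00048% ionized — well under 5%, approximation valid.
pOH = 5.52, so pH = 14.00 − pOH = 8.48

pH = 8.48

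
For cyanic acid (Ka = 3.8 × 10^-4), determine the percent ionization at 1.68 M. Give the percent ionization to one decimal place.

1.5%

HOCN ⇌ OCN- + H+; let x = [H+] at equilibrium.
x ≈ √(Ka·C₀) = √(3.8 × 10^-4 × 1.68) = 2.53 × 10^-2 M
% ionization = x/C₀ × 100% = 2.53 × 10^-2/1.68 × 100% = 1.5%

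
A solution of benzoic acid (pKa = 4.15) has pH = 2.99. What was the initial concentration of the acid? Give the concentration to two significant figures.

[H+] = 10^(-2.99) = 1.02 × 10^-3 M = x
Ka = 10^(−4.15) = 7.08 × 10^-5
Ka = x²/(C₀ − x) ⇒ C₀ = x + x²/Ka
C₀ = 1.02 × 10^-3 + (1.02 × 10^-3)²/(7.08 × 10^-5) = 1.57 × 10^-2 M

C₀ = 1.6 × 10^-2 M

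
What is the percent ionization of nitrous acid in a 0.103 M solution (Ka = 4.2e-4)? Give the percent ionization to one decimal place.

HNO2 ⇌ NO2- + H+; let x = [H+] at equilibrium.
Ka = x²/(C₀ − x); solving the quadratic gives x = 6.37 × 10^-3 M.
% ionization = x/C₀ × 100% = 6.37 × 10^-3/0.103 × 100% = 6.2%

6.2%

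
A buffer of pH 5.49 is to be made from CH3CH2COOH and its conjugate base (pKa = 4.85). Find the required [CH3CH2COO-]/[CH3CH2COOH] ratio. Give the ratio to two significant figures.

ratio = 4.4

pH = pKa + log(r) ⇒ log(r) = 5.49 − 4.85 = +0.64
r = [CH3CH2COO-]/[CH3CH2COOH] = 10^(+0.64) = 4.37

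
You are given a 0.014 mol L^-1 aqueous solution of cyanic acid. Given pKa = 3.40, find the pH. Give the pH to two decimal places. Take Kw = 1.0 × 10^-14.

pH = 2.66

HOCN ⇌ OCN- + H+
Ka = 10^(−3.40) = 3.98 × 10^-4
From the ICE table, Ka = x²/(0.014 − x) = 3.98 × 10^-4.
The 5% rule fails; solving x² + Ka·x − Ka·C₀ = 0 exactly:
x = [−0.000398 + √(0.000398² + 2.23e-05)]/2 = 2.17 × 10^-3 M
pH = −log(2.17 × 10^-3) = 2.66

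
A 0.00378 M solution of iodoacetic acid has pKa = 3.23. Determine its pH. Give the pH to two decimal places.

ICH2COOH ⇌ ICH2COO- + H+
Ka = 10^(−3.23) = 5.89 × 10^-4
From the ICE table, Ka = x²/(0.00378 − x) = 5.89 × 10^-4.
The 5% rule fails; solving x² + Ka·x − Ka·C₀ = 0 exactly:
x = [−0.000589 + √(0.000589² + 8.91e-06)]/2 = 1.23 × 10^-3 M
pH = −log[H+] = −log(1.23 × 10^-3) = 2.91

pH = 2.91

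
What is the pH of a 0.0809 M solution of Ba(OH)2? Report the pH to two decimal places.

pH = 13.21

Ba(OH)2 is a strong base (each formula unit releases 2 OH-); [OH-] = 0.162 M.
pOH = -log(0.162) = 0.79
pH = 14.00 - 0.79 = 13.21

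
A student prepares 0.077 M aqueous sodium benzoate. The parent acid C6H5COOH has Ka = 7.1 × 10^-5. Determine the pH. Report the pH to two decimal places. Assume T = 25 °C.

pH = 8.52

C6H5COO- is the conjugate base of the weak acid C6H5COOH.
Kb = Kw/Ka = 1.0×10^-14 / 7.1 × 10^-5 = 1.41 × 10^-10
Kb = x²/(0.077 − x) = 1.41 × 10^-10
Since Kb ≪ C₀, x ≈ √(Kb·C₀) = 3.29 × 10^-6 M.
pOH = 5.48, so pH = 14.00 − pOH = 8.52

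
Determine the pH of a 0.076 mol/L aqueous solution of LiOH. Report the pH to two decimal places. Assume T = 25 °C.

pH = 12.88

LiOH is a strong base; [OH-] = 0.076 M.
pOH = -log(0.076) = 1.12
pH = 14.00 - 1.12 = 12.88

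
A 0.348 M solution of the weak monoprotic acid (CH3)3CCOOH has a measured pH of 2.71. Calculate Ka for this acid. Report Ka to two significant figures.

[H+] = 10^(-2.71) = 1.95 × 10^-3 M
At equilibrium [HA] = 0.348 − 1.95 × 10^-3 = 3.46 × 10^-1 M
Ka = [H+][A-]/[HA] = (1.95 × 10^-3)² / 3.46 × 10^-1 = 1.1 × 10^-5

Ka = 1.1 × 10^-5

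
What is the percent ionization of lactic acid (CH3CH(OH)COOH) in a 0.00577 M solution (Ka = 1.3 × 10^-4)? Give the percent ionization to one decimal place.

CH3CH(OH)COOH ⇌ CH3CH(OH)COO- + H+; let x = [H+] at equilibrium.
Ka = x²/(C₀ − x); solving the quadratic gives x = 8.04 × 10^-4 M.
Fraction ionized = 8.04 × 10^-4 / 0.00577 = 0.1393 → 13.9%

13.9%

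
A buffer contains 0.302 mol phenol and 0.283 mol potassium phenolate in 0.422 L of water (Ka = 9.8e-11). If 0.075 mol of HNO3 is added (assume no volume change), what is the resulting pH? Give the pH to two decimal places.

After neutralization: n(C6H5OH) = 0.377 mol, n(C6H5O-) = 0.208 mol.
pKa = −log(9.8 × 10^-11) = 10.009
pH = pKa + log(n_C6H5O-/n_C6H5OH) = 10.009 + log(0.208/0.377) = 10.009 + (-0.258)

pH = 9.75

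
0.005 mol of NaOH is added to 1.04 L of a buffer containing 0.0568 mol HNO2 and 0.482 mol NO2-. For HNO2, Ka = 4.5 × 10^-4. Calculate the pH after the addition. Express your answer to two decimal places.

pH = 4.32

After neutralization: n(HNO2) = 0.0518 mol, n(NO2-) = 0.487 mol.
pKa = −log(4.5 × 10^-4) = 3.347
pH = pKa + log([A⁻]/[HA]) = 3.347 + log(0.487/0.0518) = 3.347 +0.973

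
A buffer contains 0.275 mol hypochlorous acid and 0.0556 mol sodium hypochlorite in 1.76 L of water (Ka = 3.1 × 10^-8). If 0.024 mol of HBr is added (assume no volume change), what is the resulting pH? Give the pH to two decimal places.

After neutralization: n(HOCl) = 0.299 mol, n(OCl-) = 0.0316 mol.
pKa = −log(3.1 × 10^-8) = 7.509
pH = pKa + log(n_OCl-/n_HOCl) = 7.509 + log(0.0316/0.299) = 7.509 + (-0.976)

pH = 6.53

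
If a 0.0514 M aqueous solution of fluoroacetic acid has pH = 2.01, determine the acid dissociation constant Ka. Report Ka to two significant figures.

Ka = 2.3 × 10^-3

[H+] = 10^(-2.01) = 9.77 × 10^-3 M
At equilibrium [HA] = 0.0514 − 9.77 × 10^-3 = 4.16 × 10^-2 M
Ka = [H+][A-]/[HA] = (9.77 × 10^-3)² / 4.16 × 10^-2 = 2.3 × 10^-3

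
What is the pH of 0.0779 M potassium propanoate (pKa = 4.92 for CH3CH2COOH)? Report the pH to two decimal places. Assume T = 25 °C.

pH = 8.91

CH3CH2COO- is the conjugate base of the weak acid CH3CH2COOH.
Ka = 10^(−4.92) = 1.20 × 10^-5
Kb = Kw/Ka = 1.0×10^-14 / 1.20 × 10^-5 = 8.33 × 10^-10
From the ICE table, Kb = [OH-]²/(0.0779 − [OH-]) = 8.33 × 10^-10.
Since Kb ≪ C₀, [OH-] ≈ √(Kb·C₀) = 8.06 × 10^-6 M.
([OH-]/C₀ = 0.01% < 5%, so the approximation holds.)
pOH = 5.09, so pH = 14.00 − pOH = 8.91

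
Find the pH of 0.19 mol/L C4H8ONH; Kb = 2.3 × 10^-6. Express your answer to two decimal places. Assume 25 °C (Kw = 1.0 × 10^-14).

pH = 10.82

C4H8ONH + H2O ⇌ C4H8ONH2+ + OH-
Kb = x²/(0.19 − x) = 2.3 × 10^-6
Neglecting x in the denominator: x = √(2.3 × 10^-6 × 0.19) = 6.61 × 10^-4 M
Check: 0.35% ionized — well under 5%, approximation valid.
pOH = 3.18, so pH = 14.00 − pOH = 10.82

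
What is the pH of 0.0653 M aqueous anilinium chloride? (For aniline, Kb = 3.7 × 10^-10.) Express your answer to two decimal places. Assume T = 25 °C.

C6H5NH3+ is the conjugate acid of the weak base C6H5NH2.
Ka = Kw/Kb = 1.0×10^-14 / 3.7 × 10^-10 = 2.70 × 10^-5
From the ICE table, Ka = [H+]²/(0.0653 − [H+]) = 2.70 × 10^-5.
Assume [H+] ≪ 0.0653: [H+] ≈ √(2.70 × 10^-5 × 0.0653) = 1.33 × 10^-3 M
([H+]/C₀ = 2% < 5%, so the approximation holds.)
pH = −log(1.33 × 10^-3) = 2.88

pH = 2.88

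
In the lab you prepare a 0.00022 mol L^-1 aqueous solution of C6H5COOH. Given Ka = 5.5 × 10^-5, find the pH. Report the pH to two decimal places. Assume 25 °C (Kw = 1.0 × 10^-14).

pH = 4.07

C6H5COOH ⇌ C6H5COO- + H+
From the ICE table, Ka = [H+]²/(0.00022 − [H+]) = 5.5 × 10^-5.
Here C₀/Ka ≈ 4, so the small-[H+] approximation fails. Use the quadratic:
[H+] = [−5.5e-05 + √(5.5e-05² + 4.84e-08)]/2 = 8.59 × 10^-5 M
pH = −log(8.59 × 10^-5) = 4.07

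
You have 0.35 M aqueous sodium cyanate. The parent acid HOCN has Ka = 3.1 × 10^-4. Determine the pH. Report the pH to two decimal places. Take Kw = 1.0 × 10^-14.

pH = 8.53

OCN- is the conjugate base of the weak acid HOCN.
Kb = Kw/Ka = 1.0×10^-14 / 3.1 × 10^-4 = 3.23 × 10^-11
Let x = [OH-] at equilibrium. Kb = x²/(0.35 − x).
Assume x ≪ 0.35: x ≈ √(3.23 × 10^-11 × 0.35) = 3.36 × 10^-6 M
pOH = 5.47, so pH = 14.00 − pOH = 8.53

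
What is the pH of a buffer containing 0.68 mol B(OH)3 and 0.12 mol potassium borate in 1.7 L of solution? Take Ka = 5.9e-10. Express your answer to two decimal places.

pKa = −log(5.9 × 10^-10) = 9.229
Henderson–Hasselbalch: pH = pKa + log([B(OH)4-]/[B(OH)3]) = 9.229 + log(0.12/0.68)
pH = 9.229 + (-0.753) = 8.48

pH = 8.48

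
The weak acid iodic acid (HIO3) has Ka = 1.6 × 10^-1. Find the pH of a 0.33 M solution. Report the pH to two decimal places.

pH = 0.79

HIO3 ⇌ IO3- + H+
Let x = [H+] at equilibrium. Ka = x²/(0.33 − x).
x is not negligible relative to C₀; solve x² + 0.16·x − 0.0528 = 0.
x = [−0.16 + √(0.16² + 0.211)]/2 = 1.63 × 10^-1 M
pH = −log(1.63 × 10^-1) = 0.79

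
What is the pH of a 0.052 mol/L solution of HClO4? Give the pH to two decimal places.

HClO4 is a strong acid and dissociates completely, so [H+] = 0.052 M.
pH = -log(0.052) = 1.28

pH = 1.28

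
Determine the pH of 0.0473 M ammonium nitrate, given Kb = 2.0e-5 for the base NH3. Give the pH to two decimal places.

NH4+ is the conjugate acid of the weak base NH3.
Ka = Kw/Kb = 1.0×10^-14 / 2.0 × 10^-5 = 5.00 × 10^-10
Let x = [H+] at equilibrium. Ka = x²/(0.0473 − x).
Neglecting x in the denominator: x = √(5.00 × 10^-10 × 0.0473) = 4.86 × 10^-6 M
pH = −log[H+] = −log(4.86 × 10^-6) = 5.31

pH = 5.31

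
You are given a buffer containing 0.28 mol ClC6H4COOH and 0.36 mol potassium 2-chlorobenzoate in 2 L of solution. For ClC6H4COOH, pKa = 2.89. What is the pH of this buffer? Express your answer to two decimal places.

pH = pKa + log([A⁻]/[HA]) = 2.89 + log(0.36/0.28)
pH = 2.89 + (+0.109) = 3.00

pH = 3.00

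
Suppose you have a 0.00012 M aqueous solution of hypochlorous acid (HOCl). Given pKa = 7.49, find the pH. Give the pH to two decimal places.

pH = 5.71

HOCl ⇌ OCl- + H+
Ka = 10^(−7.49) = 3.24 × 10^-8
Ka = [H+]²/(0.00012 − [H+]) = 3.24 × 10^-8
Assume [H+] ≪ 0.00012: [H+] ≈ √(3.24 × 10^-8 × 0.00012) = 1.97 × 10^-6 M
([H+]/C₀ = 1.6% < 5%, so the approximation holds.)
pH = −log[H+] = −log(1.97 × 10^-6) = 5.71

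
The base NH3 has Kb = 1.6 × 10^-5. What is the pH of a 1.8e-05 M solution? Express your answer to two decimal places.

pH = 9.03

NH3 + H2O ⇌ NH4+ + OH-
Let x = [OH-] at equilibrium. Kb = x²/(1.8e-05 − x).
The 5% rule fails; solving x² + Kb·x − Kb·C₀ = 0 exactly:
x = [−1.6e-05 + √(1.6e-05² + 1.15e-09)]/2 = 1.08 × 10^-5 M
pOH = 4.97, so pH = 14.00 − pOH = 9.03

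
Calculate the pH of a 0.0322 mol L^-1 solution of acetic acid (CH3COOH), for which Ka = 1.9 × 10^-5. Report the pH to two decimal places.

pH = 3.11

CH3COOH ⇌ CH3COO- + H+
Let x = [H+] at equilibrium. Ka = x²/(0.0322 − x).
Since Ka ≪ C₀, x ≈ √(Ka·C₀) = 7.82 × 10^-4 M.
(x/C₀ = 2.4% < 5%, so the approximation holds.)
pH = −log(7.82 × 10^-4) = 3.11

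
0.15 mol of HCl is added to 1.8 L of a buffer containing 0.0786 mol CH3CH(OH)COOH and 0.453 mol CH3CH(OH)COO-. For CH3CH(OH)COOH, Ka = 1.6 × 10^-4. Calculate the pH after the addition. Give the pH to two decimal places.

Added H+ converts CH3CH(OH)COO- to CH3CH(OH)COOH: CH3CH(OH)COOH → 0.229 mol, CH3CH(OH)COO- → 0.303 mol.
pKa = −log(1.6 × 10^-4) = 3.796
pH = pKa + log([A⁻]/[HA]) = 3.796 + log(0.303/0.229) = 3.796 +0.122

pH = 3.92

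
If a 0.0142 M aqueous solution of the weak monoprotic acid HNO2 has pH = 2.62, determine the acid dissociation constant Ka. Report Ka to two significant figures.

Ka = 4.9 × 10^-4

[H+] = 10^(-2.62) = 2.40 × 10^-3 M
At equilibrium [HA] = 0.0142 − 2.40 × 10^-3 = 1.18 × 10^-2 M
Ka = [H+][A-]/[HA] = (2.40 × 10^-3)² / 1.18 × 10^-2 = 4.9 × 10^-4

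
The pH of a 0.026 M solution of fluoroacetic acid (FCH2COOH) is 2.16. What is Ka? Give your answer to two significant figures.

[H+] = 10^(-2.16) = 6.92 × 10^-3 M
At equilibrium [HA] = 0.026 − 6.92 × 10^-3 = 1.91 × 10^-2 M
Ka = [H+][A-]/[HA] = (6.92 × 10^-3)² / 1.91 × 10^-2 = 2.5 × 10^-3

Ka = 2.5 × 10^-3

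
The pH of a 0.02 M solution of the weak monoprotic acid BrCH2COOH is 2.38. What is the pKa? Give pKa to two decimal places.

[H+] = 10^(-2.38) = 4.17 × 10^-3 M
At equilibrium [HA] = 0.02 − 4.17 × 10^-3 = 1.58 × 10^-2 M
Ka = [H+][A-]/[HA] = (4.17 × 10^-3)² / 1.58 × 10^-2 = 1.10 × 10^-3
pKa = -log(1.10 × 10^-3) = 2.96

pKa = 2.96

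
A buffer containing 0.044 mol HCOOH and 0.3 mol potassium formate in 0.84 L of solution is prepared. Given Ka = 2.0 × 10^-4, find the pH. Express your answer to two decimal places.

pKa = −log(2.0 × 10^-4) = 3.699
Using pH = pKa + log([base]/[acid]) with [base]/[acid] = 0.3/0.044:
pH = 3.699 + (+0.834) = 4.53

pH = 4.53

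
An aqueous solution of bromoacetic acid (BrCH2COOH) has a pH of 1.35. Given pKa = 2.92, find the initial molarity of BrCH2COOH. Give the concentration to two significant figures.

[H+] = 10^(-1.35) = 4.47 × 10^-2 M = x
Ka = 10^(−2.92) = 1.20 × 10^-3
Ka = x²/(C₀ − x) ⇒ C₀ = x + x²/Ka
C₀ = 4.47 × 10^-2 + (4.47 × 10^-2)²/(1.20 × 10^-3) = 1.71 M

C₀ = 1.7 M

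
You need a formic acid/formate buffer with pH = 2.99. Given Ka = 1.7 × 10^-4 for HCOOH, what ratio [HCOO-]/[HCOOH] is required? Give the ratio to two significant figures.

ratio = 0.17

pKa = -log(1.7 × 10^-4) = 3.770
pH = pKa + log(r) ⇒ log(r) = 2.99 − 3.770 = -0.780
r = [HCOO-]/[HCOOH] = 10^(-0.780) = 0.166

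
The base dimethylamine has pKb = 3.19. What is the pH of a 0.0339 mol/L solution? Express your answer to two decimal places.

pH = 11.64

(CH3)2NH + H2O ⇌ (CH3)2NH2+ + OH-
Kb = 10^(−3.19) = 6.46 × 10^-4
From the ICE table, Kb = [OH-]²/(0.0339 − [OH-]) = 6.46 × 10^-4.
[OH-] is not negligible relative to C₀; solve [OH-]² + 0.000646·[OH-] − 2.19e-05 = 0.
[OH-] = [−0.000646 + √(0.000646² + 8.76e-05)]/2 = 4.37 × 10^-3 M
pOH = 2.36, so pH = 14.00 − pOH = 11.64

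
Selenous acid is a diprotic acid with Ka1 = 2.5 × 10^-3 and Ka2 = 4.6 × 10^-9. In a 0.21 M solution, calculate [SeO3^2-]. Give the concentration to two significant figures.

4.6 × 10^-9 M

First ionization gives [H+] ≈ [HSeO3-] = 2.17 × 10^-2 M.
Second step: Ka2 = [H+][SeO3^2-]/[HSeO3-] ≈ [SeO3^2-] (since [H+] ≈ [HSeO3-]).
So [SeO3^2-] ≈ Ka2.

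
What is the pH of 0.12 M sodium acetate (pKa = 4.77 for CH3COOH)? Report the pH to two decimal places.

CH3COO- is the conjugate base of the weak acid CH3COOH.
Ka = 10^(−4.77) = 1.70 × 10^-5
Kb = Kw/Ka = 1.0×10^-14 / 1.70 × 10^-5 = 5.88 × 10^-10
Kb = x²/(0.12 − x) = 5.88 × 10^-10
Since Kb ≪ C₀, x ≈ √(Kb·C₀) = 8.40 × 10^-6 M.
pOH = −log(8.40 × 10^-6) = 5.08; pH = 14.00 − 5.08 = 8.92

pH = 8.92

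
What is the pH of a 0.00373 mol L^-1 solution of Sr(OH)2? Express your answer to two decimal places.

Sr(OH)2 is a strong base (each formula unit releases 2 OH-); [OH-] = 0.00746 M.
pOH = -log(0.00746) = 2.13
pH = 14.00 - 2.13 = 11.87

pH = 11.87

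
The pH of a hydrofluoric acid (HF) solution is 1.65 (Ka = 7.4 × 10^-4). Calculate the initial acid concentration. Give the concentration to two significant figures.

C₀ = 7.0 × 10^-1 M

[H+] = 10^(-1.65) = 2.24 × 10^-2 M = x
Ka = x²/(C₀ − x) ⇒ C₀ = x + x²/Ka
C₀ = 2.24 × 10^-2 + (2.24 × 10^-2)²/(7.4 × 10^-4) = 7.00 × 10^-1 M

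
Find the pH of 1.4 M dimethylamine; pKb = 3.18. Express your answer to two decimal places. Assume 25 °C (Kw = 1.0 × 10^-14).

pH = 12.48

(CH3)2NH + H2O ⇌ (CH3)2NH2+ + OH-
Kb = 10^(−3.18) = 6.61 × 10^-4
From the ICE table, Kb = [OH-]²/(1.4 − [OH-]) = 6.61 × 10^-4.
Since Kb ≪ C₀, [OH-] ≈ √(Kb·C₀) = 3.04 × 10^-2 M.
([OH-]/C₀ = 2.2% < 5%, so the approximation holds.)
pOH = 1.52, so pH = 14.00 − pOH = 12.48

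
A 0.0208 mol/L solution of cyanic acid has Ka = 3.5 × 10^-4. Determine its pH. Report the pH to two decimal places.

HOCN ⇌ OCN- + H+
Let x = [H+] at equilibrium. Ka = x²/(0.0208 − x).
The 5% rule fails; solving x² + Ka·x − Ka·C₀ = 0 exactly:
x = [−0.00035 + √(0.00035² + 2.91e-05)]/2 = 2.53 × 10^-3 M
pH = −log[H+] = −log(2.53 × 10^-3) = 2.60

pH = 2.60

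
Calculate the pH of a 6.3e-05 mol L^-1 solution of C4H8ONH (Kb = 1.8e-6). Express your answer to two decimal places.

C4H8ONH + H2O ⇌ C4H8ONH2+ + OH-
Kb = x²/(6.3e-05 − x) = 1.8 × 10^-6
x is not negligible relative to C₀; solve x² + 1.8e-06·x − 1.13e-10 = 0.
x = (−Kb + √(Kb² + 4·Kb·C₀))/2 = 9.79 × 10^-6 M
pOH = −log(9.79 × 10^-6) = 5.01; pH = 14.00 − 5.01 = 8.99

pH = 8.99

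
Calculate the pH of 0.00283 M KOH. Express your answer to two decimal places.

pH = 11.45

KOH is a strong base; [OH-] = 0.00283 M.
pOH = -log(0.00283) = 2.55
pH = 14.00 - 2.55 = 11.45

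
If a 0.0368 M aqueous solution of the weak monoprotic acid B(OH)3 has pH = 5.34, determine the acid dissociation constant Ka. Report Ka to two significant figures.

Ka = 5.7 × 10^-10

[H+] = 10^(-5.34) = 4.57 × 10^-6 M
At equilibrium [HA] = 0.0368 − 4.57 × 10^-6 = 3.68 × 10^-2 M
Ka = [H+][A-]/[HA] = (4.57 × 10^-6)² / 3.68 × 10^-2 = 5.7 × 10^-10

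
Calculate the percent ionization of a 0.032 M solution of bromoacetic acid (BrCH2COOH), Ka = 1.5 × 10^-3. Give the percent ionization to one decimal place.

BrCH2COOH ⇌ BrCH2COO- + H+; let x = [H+] at equilibrium.
Solve x² + 0.0015x − 4.8e-05 = 0 → x = 6.22 × 10^-3 M
Fraction ionized = 6.22 × 10^-3 / 0.032 = 0.1944 → 19.4%

19.4%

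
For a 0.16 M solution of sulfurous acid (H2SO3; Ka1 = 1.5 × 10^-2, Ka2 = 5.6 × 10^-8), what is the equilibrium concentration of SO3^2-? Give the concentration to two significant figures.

First ionization gives [H+] ≈ [HSO3-] = 4.21 × 10^-2 M.
Second step: Ka2 = [H+][SO3^2-]/[HSO3-] ≈ [SO3^2-] (since [H+] ≈ [HSO3-]).
So [SO3^2-] ≈ Ka2.

5.6 × 10^-8 M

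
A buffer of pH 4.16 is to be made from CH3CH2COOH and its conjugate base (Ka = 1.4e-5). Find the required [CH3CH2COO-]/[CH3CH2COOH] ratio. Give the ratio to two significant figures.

pKa = -log(1.4 × 10^-5) = 4.854
pH = pKa + log(r) ⇒ log(r) = 4.16 − 4.854 = -0.694
r = [CH3CH2COO-]/[CH3CH2COOH] = 10^(-0.694) = 0.202

ratio = 0.20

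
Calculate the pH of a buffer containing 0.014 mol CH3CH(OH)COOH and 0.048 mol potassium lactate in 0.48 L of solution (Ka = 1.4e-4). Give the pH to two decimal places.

pKa = −log(1.4 × 10^-4) = 3.854
pH = pKa + log([A⁻]/[HA]) = 3.854 + log(0.048/0.014)
pH = 3.854 + (+0.535) = 4.39

pH = 4.39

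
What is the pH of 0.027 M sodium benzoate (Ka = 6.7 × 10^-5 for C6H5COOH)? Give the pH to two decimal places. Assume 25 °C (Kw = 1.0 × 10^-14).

C6H5COO- is the conjugate base of the weak acid C6H5COOH.
Kb = Kw/Ka = 1.0×10^-14 / 6.7 × 10^-5 = 1.49 × 10^-10
Kb = x²/(0.027 − x) = 1.49 × 10^-10
Since Kb ≪ C₀, x ≈ √(Kb·C₀) = 2.01 × 10^-6 M.
pOH = −log(2.01 × 10^-6) = 5.70; pH = 14.00 − 5.70 = 8.30

pH = 8.30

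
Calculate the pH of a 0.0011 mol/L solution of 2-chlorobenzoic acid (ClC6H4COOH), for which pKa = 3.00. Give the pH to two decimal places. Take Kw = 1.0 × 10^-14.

ClC6H4COOH ⇌ ClC6H4COO- + H+
Ka = 10^(−3.00) = 1.00 × 10^-3
From the ICE table, Ka = x²/(0.0011 − x) = 1.00 × 10^-3.
x is not negligible relative to C₀; solve x² + 0.001·x − 1.1e-06 = 0.
x = [−0.001 + √(0.001² + 4.4e-06)]/2 = 6.62 × 10^-4 M
pH = −log(6.62 × 10^-4) = 3.18

pH = 3.18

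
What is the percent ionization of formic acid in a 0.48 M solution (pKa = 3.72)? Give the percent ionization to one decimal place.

2.0%

HCOOH ⇌ HCOO- + H+; let x = [H+] at equilibrium.
Ka = 10^(−3.72) = 1.91 × 10^-4
x ≈ √(Ka·C₀) = √(1.91 × 10^-4 × 0.48) = 9.57 × 10^-3 M
% ionization = x/C₀ × 100% = 9.57 × 10^-3/0.48 × 100% = 2.0%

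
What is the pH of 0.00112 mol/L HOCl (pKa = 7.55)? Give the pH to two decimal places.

HOCl ⇌ OCl- + H+
Ka = 10^(−7.55) = 2.82 × 10^-8
From the ICE table, Ka = [H+]²/(0.00112 − [H+]) = 2.82 × 10^-8.
Since Ka ≪ C₀, [H+] ≈ √(Ka·C₀) = 5.62 × 10^-6 M.
pH = −log[H+] = −log(5.62 × 10^-6) = 5.25

pH = 5.25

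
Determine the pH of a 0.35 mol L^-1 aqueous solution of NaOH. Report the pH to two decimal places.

pH = 13.54

NaOH is a strong base; [OH-] = 0.35 M.
pOH = -log(0.35) = 0.46
pH = 14.00 - 0.46 = 13.54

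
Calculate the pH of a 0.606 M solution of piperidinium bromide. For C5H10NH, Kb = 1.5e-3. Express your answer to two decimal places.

C5H10NH2+ is the conjugate acid of the weak base C5H10NH.
Ka = Kw/Kb = 1.0×10^-14 / 1.5 × 10^-3 = 6.67 × 10^-12
Ka = [H+]²/(0.606 − [H+]) = 6.67 × 10^-12
Neglecting [H+] in the denominator: [H+] = √(6.67 × 10^-12 × 0.606) = 2.01 × 10^-6 M
Check: 0.00033% ionized — well under 5%, approximation valid.
pH = −log[H+] = −log(2.01 × 10^-6) = 5.70

pH = 5.70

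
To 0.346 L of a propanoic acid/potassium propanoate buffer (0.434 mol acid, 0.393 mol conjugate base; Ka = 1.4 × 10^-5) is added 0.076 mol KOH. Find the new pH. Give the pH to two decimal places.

After neutralization: n(CH3CH2COOH) = 0.358 mol, n(CH3CH2COO-) = 0.469 mol.
pKa = −log(1.4 × 10^-5) = 4.854
Henderson–Hasselbalch with mole ratio 0.469/0.358: pH = 4.854 + (+0.117)

pH = 4.97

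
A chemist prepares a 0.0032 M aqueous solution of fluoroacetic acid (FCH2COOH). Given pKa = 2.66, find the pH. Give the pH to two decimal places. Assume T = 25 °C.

FCH2COOH ⇌ FCH2COO- + H+
Ka = 10^(−2.66) = 2.19 × 10^-3
From the ICE table, Ka = x²/(0.0032 − x) = 2.19 × 10^-3.
x is not negligible relative to C₀; solve x² + 0.00219·x − 7.01e-06 = 0.
x = (−Ka + √(Ka² + 4·Ka·C₀))/2 = 1.77 × 10^-3 M
pH = −log(1.77 × 10^-3) = 2.75

pH = 2.75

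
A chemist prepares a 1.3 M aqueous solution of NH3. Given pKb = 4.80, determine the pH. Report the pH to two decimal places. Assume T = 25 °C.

pH = 11.66

NH3 + H2O ⇌ NH4+ + OH-
Kb = 10^(−4.80) = 1.58 × 10^-5
From the ICE table, Kb = [OH-]²/(1.3 − [OH-]) = 1.58 × 10^-5.
Assume [OH-] ≪ 1.3: [OH-] ≈ √(1.58 × 10^-5 × 1.3) = 4.53 × 10^-3 M
pOH = −log(4.53 × 10^-3) = 2.34; pH = 14.00 − 2.34 = 11.66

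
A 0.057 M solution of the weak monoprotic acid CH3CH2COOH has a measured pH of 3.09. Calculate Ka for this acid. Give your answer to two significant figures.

Ka = 1.2 × 10^-5

[H+] = 10^(-3.09) = 8.13 × 10^-4 M
At equilibrium [HA] = 0.057 − 8.13 × 10^-4 = 5.62 × 10^-2 M
Ka = [H+][A-]/[HA] = (8.13 × 10^-4)² / 5.62 × 10^-2 = 1.2 × 10^-5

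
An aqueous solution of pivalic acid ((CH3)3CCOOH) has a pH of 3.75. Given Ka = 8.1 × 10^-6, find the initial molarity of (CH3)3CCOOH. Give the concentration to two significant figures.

C₀ = 4.1 × 10^-3 M

[H+] = 10^(-3.75) = 1.78 × 10^-4 M = x
Ka = x²/(C₀ − x) ⇒ C₀ = x + x²/Ka
C₀ = 1.78 × 10^-4 + (1.78 × 10^-4)²/(8.1 × 10^-6) = 4.09 × 10^-3 M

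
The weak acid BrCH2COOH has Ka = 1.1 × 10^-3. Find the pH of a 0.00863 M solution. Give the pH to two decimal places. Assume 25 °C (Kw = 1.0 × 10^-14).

BrCH2COOH ⇌ BrCH2COO- + H+
Ka = x²/(0.00863 − x) = 1.1 × 10^-3
Here C₀/Ka ≈ 7.85, so the small-x approximation fails. Use the quadratic:
x = (−Ka + √(Ka² + 4·Ka·C₀))/2 = 2.58 × 10^-3 M
pH = −log(2.58 × 10^-3) = 2.59

pH = 2.59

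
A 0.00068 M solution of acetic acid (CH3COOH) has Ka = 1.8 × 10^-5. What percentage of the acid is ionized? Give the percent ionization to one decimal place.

CH3COOH ⇌ CH3COO- + H+; let x = [H+] at equilibrium.
Solve x² + 1.8e-05x − 1.22e-08 = 0 → x = 1.02 × 10^-4 M
% ionization = x/C₀ × 100% = 1.02 × 10^-4/0.00068 × 100% = 15.0%

15.0%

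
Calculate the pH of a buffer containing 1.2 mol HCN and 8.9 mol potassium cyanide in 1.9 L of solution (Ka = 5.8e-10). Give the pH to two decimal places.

pH = 10.11

pKa = −log(5.8 × 10^-10) = 9.237
Using pH = pKa + log([base]/[acid]) with [base]/[acid] = 8.9/1.2:
pH = 9.237 + (+0.870) = 10.11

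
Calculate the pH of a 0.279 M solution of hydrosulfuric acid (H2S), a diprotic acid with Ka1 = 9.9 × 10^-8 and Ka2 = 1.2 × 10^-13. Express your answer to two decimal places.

pH = 3.78

Since Ka1 ≫ Ka2, the first ionization dominates [H+].
Ka1 = x²/(0.279 − x) = 9.9 × 10^-8
x ≈ √(9.9 × 10^-8 × 0.279) = 1.66 × 10^-4 M
pH = −log(1.66 × 10^-4) = 3.78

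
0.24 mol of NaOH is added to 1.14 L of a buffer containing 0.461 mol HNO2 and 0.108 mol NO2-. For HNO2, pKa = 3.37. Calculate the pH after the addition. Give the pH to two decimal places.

pH = 3.57

After neutralization: n(HNO2) = 0.221 mol, n(NO2-) = 0.348 mol.
pH = pKa + log([A⁻]/[HA]) = 3.37 + log(0.348/0.221) = 3.37 +0.197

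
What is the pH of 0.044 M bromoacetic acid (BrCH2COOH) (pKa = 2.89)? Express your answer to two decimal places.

BrCH2COOH ⇌ BrCH2COO- + H+
Ka = 10^(−2.89) = 1.29 × 10^-3
Ka = x²/(0.044 − x) = 1.29 × 10^-3
Here C₀/Ka ≈ 34.1, so the small-x approximation fails. Use the quadratic:
x = [−0.00129 + √(0.00129² + 0.000227)]/2 = 6.92 × 10^-3 M
pH = −log(6.92 × 10^-3) = 2.16

pH = 2.16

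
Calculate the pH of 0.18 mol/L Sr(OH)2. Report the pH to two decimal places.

Sr(OH)2 is a strong base (each formula unit releases 2 OH-); [OH-] = 0.36 M.
pOH = -log(0.36) = 0.44
pH = 14.00 - 0.44 = 13.56

pH = 13.56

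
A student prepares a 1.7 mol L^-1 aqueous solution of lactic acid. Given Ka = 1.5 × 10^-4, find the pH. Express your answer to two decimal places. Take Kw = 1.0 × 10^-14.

pH = 1.80

CH3CH(OH)COOH ⇌ CH3CH(OH)COO- + H+
Ka = [H+]²/(1.7 − [H+]) = 1.5 × 10^-4
Neglecting [H+] in the denominator: [H+] = √(1.5 × 10^-4 × 1.7) = 1.60 × 10^-2 M
([H+]/C₀ = 0.94% < 5%, so the approximation holds.)
pH = −log(1.60 × 10^-2) = 1.80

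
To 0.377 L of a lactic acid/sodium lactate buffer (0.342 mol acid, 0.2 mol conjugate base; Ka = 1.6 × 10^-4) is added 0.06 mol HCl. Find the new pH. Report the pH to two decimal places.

pH = 3.34

Added H+ converts CH3CH(OH)COO- to CH3CH(OH)COOH: CH3CH(OH)COOH → 0.402 mol, CH3CH(OH)COO- → 0.14 mol.
pKa = −log(1.6 × 10^-4) = 3.796
pH = pKa + log(n_CH3CH(OH)COO-/n_CH3CH(OH)COOH) = 3.796 + log(0.14/0.402) = 3.796 + (-0.458)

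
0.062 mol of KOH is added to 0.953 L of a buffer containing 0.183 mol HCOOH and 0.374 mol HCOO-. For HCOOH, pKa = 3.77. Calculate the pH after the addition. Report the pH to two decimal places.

pH = 4.33

OH- converts HCOOH to HCOO-: HCOOH → 0.121 mol, HCOO- → 0.436 mol.
pH = pKa + log([A⁻]/[HA]) = 3.77 + log(0.436/0.121) = 3.77 +0.557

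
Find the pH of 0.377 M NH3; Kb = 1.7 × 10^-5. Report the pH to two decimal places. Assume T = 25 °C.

pH = 11.40

NH3 + H2O ⇌ NH4+ + OH-
Kb = x²/(0.377 − x) = 1.7 × 10^-5
Since Kb ≪ C₀, x ≈ √(Kb·C₀) = 2.53 × 10^-3 M.
(x/C₀ = 0.67% < 5%, so the approximation holds.)
pOH = −log(2.53 × 10^-3) = 2.60; pH = 14.00 − 2.60 = 11.40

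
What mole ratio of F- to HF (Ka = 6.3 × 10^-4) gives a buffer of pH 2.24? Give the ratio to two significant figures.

pKa = -log(6.3 × 10^-4) = 3.201
pH = pKa + log(r) ⇒ log(r) = 2.24 − 3.201 = -0.961
r = [F-]/[HF] = 10^(-0.961) = 0.109

ratio = 0.11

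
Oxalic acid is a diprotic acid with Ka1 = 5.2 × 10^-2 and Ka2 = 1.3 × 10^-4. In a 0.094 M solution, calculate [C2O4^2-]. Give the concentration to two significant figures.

First ionization gives [H+] ≈ [HC2O4-] = 4.86 × 10^-2 M.
Second step: Ka2 = [H+][C2O4^2-]/[HC2O4-] ≈ [C2O4^2-] (since [H+] ≈ [HC2O4-]).
So [C2O4^2-] ≈ Ka2.

1.3 × 10^-4 M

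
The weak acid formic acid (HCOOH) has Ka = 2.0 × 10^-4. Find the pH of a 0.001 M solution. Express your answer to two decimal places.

HCOOH ⇌ HCOO- + H+
Ka = x²/(0.001 − x) = 2.0 × 10^-4
The 5% rule fails; solving x² + Ka·x − Ka·C₀ = 0 exactly:
x = (−Ka + √(Ka² + 4·Ka·C₀))/2 = 3.58 × 10^-4 M
pH = −log[H+] = −log(3.58 × 10^-4) = 3.45

pH = 3.45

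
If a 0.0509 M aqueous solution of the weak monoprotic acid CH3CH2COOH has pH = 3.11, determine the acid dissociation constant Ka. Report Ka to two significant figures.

Ka = 1.2 × 10^-5

[H+] = 10^(-3.11) = 7.76 × 10^-4 M
At equilibrium [HA] = 0.0509 − 7.76 × 10^-4 = 5.01 × 10^-2 M
Ka = [H+][A-]/[HA] = (7.76 × 10^-4)² / 5.01 × 10^-2 = 1.2 × 10^-5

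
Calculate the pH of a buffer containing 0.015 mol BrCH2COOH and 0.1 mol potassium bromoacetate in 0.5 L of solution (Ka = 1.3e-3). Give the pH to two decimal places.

pH = 3.71

pKa = −log(1.3 × 10^-3) = 2.886
pH = pKa + log([A⁻]/[HA]) = 2.886 + log(0.1/0.015)
pH = 2.886 + (+0.824) = 3.71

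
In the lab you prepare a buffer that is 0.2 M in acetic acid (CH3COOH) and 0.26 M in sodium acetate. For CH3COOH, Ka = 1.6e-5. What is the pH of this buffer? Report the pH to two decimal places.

pH = 4.91

pKa = −log(1.6 × 10^-5) = 4.796
Henderson–Hasselbalch: pH = pKa + log([CH3COO-]/[CH3COOH]) = 4.796 + log(0.26/0.2)
pH = 4.796 + (+0.114) = 4.91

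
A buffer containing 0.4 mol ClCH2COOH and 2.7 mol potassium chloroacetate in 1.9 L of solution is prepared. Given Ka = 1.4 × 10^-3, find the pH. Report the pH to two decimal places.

pH = 3.68

pKa = −log(1.4 × 10^-3) = 2.854
pH = pKa + log([A⁻]/[HA]) = 2.854 + log(2.7/0.4)
pH = 2.854 + (+0.829) = 3.68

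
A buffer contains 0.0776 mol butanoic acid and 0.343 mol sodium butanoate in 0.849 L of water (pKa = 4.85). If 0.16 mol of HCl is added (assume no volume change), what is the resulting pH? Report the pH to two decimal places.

Added H+ converts CH3(CH2)2COO- to CH3(CH2)2COOH: CH3(CH2)2COOH → 0.238 mol, CH3(CH2)2COO- → 0.183 mol.
pH = pKa + log([A⁻]/[HA]) = 4.85 + log(0.183/0.238) = 4.85 -0.114

pH = 4.74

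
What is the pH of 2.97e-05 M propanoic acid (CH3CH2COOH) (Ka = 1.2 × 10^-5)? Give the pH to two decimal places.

pH = 4.86

CH3CH2COOH ⇌ CH3CH2COO- + H+
Ka = x²/(2.97e-05 − x) = 1.2 × 10^-5
Here C₀/Ka ≈ 2.48, so the small-x approximation fails. Use the quadratic:
x = [−1.2e-05 + √(1.2e-05² + 1.43e-09)]/2 = 1.38 × 10^-5 M
pH = −log[H+] = −log(1.38 × 10^-5) = 4.86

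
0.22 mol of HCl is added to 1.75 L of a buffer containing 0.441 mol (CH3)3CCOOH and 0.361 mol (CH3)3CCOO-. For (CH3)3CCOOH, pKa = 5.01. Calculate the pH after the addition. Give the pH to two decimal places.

pH = 4.34

Added H+ converts (CH3)3CCOO- to (CH3)3CCOOH: (CH3)3CCOOH → 0.661 mol, (CH3)3CCOO- → 0.141 mol.
Henderson–Hasselbalch with mole ratio 0.141/0.661: pH = 5.01 + (-0.671)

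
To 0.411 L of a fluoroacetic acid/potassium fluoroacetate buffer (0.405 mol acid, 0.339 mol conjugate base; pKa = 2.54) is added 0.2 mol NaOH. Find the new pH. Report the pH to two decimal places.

pH = 2.96

After neutralization: n(FCH2COOH) = 0.205 mol, n(FCH2COO-) = 0.539 mol.
pH = pKa + log([A⁻]/[HA]) = 2.54 + log(0.539/0.205) = 2.54 +0.420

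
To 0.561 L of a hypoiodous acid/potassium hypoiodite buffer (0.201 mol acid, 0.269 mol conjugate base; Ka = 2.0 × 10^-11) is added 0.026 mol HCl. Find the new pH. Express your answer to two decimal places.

After neutralization: n(HOI) = 0.227 mol, n(OI-) = 0.243 mol.
pKa = −log(2.0 × 10^-11) = 10.699
Henderson–Hasselbalch with mole ratio 0.243/0.227: pH = 10.699 + (+0.030)

pH = 10.73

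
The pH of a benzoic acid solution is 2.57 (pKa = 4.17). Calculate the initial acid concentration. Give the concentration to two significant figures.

[H+] = 10^(-2.57) = 2.69 × 10^-3 M = x
Ka = 10^(−4.17) = 6.76 × 10^-5
Ka = x²/(C₀ − x) ⇒ C₀ = x + x²/Ka
C₀ = 2.69 × 10^-3 + (2.69 × 10^-3)²/(6.76 × 10^-5) = 1.10 × 10^-1 M

C₀ = 1.1 × 10^-1 M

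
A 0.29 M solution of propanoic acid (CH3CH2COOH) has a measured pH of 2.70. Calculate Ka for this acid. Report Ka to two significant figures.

[H+] = 10^(-2.70) = 2.00 × 10^-3 M
At equilibrium [HA] = 0.29 − 2.00 × 10^-3 = 2.88 × 10^-1 M
Ka = [H+][A-]/[HA] = (2.00 × 10^-3)² / 2.88 × 10^-1 = 1.4 × 10^-5

Ka = 1.4 × 10^-5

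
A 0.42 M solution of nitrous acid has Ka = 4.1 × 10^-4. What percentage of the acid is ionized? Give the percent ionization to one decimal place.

3.1%

HNO2 ⇌ NO2- + H+; let x = [H+] at equilibrium.
x ≈ √(Ka·C₀) = √(4.1 × 10^-4 × 0.42) = 1.31 × 10^-2 M
Fraction ionized = 1.31 × 10^-2 / 0.42 = 0.0312 → 3.1%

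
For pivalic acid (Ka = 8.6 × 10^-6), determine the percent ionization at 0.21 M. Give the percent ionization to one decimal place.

(CH3)3CCOOH ⇌ (CH3)3CCOO- + H+; let x = [H+] at equilibrium.
x ≈ √(Ka·C₀) = √(8.6 × 10^-6 × 0.21) = 1.34 × 10^-3 M
Fraction ionized = 1.34 × 10^-3 / 0.21 = 0.0064 → 0.6%

0.6%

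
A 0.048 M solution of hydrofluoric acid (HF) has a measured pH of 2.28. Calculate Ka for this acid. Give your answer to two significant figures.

Ka = 6.4 × 10^-4

[H+] = 10^(-2.28) = 5.25 × 10^-3 M
At equilibrium [HA] = 0.048 − 5.25 × 10^-3 = 4.28 × 10^-2 M
Ka = [H+][A-]/[HA] = (5.25 × 10^-3)² / 4.28 × 10^-2 = 6.4 × 10^-4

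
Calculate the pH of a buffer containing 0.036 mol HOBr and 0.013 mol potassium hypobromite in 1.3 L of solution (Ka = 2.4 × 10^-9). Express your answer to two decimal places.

pH = 8.18

pKa = −log(2.4 × 10^-9) = 8.620
Using pH = pKa + log([base]/[acid]) with [base]/[acid] = 0.013/0.036:
pH = 8.620 + (-0.442) = 8.18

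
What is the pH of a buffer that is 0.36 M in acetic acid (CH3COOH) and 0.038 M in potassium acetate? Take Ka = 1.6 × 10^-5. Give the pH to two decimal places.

pKa = −log(1.6 × 10^-5) = 4.796
pH = pKa + log([A⁻]/[HA]) = 4.796 + log(0.038/0.36)
pH = 4.796 + (-0.977) = 3.82

pH = 3.82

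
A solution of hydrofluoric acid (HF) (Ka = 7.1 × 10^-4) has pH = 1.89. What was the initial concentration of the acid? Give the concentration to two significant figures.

C₀ = 2.5 × 10^-1 M

[H+] = 10^(-1.89) = 1.29 × 10^-2 M = x
Ka = x²/(C₀ − x) ⇒ C₀ = x + x²/Ka
C₀ = 1.29 × 10^-2 + (1.29 × 10^-2)²/(7.1 × 10^-4) = 2.47 × 10^-1 M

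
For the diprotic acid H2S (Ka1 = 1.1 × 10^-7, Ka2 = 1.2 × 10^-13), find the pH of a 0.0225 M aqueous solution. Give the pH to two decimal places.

Since Ka1 ≫ Ka2, the first ionization dominates [H+].
Ka1 = x²/(0.0225 − x) = 1.1 × 10^-7
x ≈ √(1.1 × 10^-7 × 0.0225) = 4.97 × 10^-5 M
pH = −log(4.97 × 10^-5) = 4.30

pH = 4.30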